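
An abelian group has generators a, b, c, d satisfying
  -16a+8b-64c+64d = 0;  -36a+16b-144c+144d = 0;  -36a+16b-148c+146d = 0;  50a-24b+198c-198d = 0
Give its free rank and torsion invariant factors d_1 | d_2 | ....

Answer: M ≅ ℤ/2 ⊕ ℤ/2 ⊕ ℤ/4 ⊕ ℤ/8

Derivation:
rank_ℚ(R)=4; free=4−4=0
SNF(R) diag = [2, 2, 4, 8] → torsion [2, 2, 4, 8]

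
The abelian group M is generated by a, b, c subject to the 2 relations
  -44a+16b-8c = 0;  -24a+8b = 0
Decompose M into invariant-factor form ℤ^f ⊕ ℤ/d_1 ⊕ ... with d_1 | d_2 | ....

rank_ℚ(R)=2; free=3−2=1
SNF(R) diag = [4, 8] → torsion [4, 8]

Answer: M ≅ ℤ^1 ⊕ ℤ/4 ⊕ ℤ/8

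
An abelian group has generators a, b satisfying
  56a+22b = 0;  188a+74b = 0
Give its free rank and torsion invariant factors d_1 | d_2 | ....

rank_ℚ(R)=2; free=2−2=0
SNF(R) diag = [2, 4] → torsion [2, 4]

Answer: M ≅ ℤ/2 ⊕ ℤ/4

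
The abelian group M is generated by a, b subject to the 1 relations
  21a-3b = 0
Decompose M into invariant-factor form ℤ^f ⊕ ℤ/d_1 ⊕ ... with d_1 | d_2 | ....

Answer: M ≅ ℤ^1 ⊕ ℤ/3

Derivation:
rank_ℚ(R)=1; free=2−1=1
SNF(R) diag = [3] → torsion [3]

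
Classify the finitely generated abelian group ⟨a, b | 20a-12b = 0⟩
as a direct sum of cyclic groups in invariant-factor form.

rank_ℚ(R)=1; free=2−1=1
SNF(R) diag = [4] → torsion [4]

Answer: M ≅ ℤ^1 ⊕ ℤ/4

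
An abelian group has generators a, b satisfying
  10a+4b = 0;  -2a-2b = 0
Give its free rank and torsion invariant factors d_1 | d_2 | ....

rank_ℚ(R)=2; free=2−2=0
SNF(R) diag = [2, 6] → torsion [2, 6]

Answer: M ≅ ℤ/2 ⊕ ℤ/6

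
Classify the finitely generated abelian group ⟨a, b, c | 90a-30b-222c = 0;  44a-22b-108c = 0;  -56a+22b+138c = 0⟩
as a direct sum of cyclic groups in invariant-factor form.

Answer: M ≅ ℤ/2 ⊕ ℤ/6 ⊕ ℤ/6

Derivation:
rank_ℚ(R)=3; free=3−3=0
SNF(R) diag = [2, 6, 6] → torsion [2, 6, 6]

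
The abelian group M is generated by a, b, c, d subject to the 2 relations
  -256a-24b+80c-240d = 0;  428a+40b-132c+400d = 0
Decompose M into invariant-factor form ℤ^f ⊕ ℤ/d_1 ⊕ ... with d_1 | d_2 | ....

Answer: M ≅ ℤ^2 ⊕ ℤ/4 ⊕ ℤ/8

Derivation:
rank_ℚ(R)=2; free=4−2=2
SNF(R) diag = [4, 8] → torsion [4, 8]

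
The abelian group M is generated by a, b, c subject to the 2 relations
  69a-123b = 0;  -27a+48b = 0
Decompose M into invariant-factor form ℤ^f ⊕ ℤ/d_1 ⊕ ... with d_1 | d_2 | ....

Answer: M ≅ ℤ^1 ⊕ ℤ/3 ⊕ ℤ/3

Derivation:
rank_ℚ(R)=2; free=3−2=1
SNF(R) diag = [3, 3] → torsion [3, 3]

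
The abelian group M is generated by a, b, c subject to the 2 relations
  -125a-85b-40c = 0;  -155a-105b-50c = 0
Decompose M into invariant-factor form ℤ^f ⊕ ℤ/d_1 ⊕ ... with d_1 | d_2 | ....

Answer: M ≅ ℤ^1 ⊕ ℤ/5 ⊕ ℤ/10

Derivation:
rank_ℚ(R)=2; free=3−2=1
SNF(R) diag = [5, 10] → torsion [5, 10]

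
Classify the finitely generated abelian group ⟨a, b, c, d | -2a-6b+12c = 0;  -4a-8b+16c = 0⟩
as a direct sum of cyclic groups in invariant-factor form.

rank_ℚ(R)=2; free=4−2=2
SNF(R) diag = [2, 4] → torsion [2, 4]

Answer: M ≅ ℤ^2 ⊕ ℤ/2 ⊕ ℤ/4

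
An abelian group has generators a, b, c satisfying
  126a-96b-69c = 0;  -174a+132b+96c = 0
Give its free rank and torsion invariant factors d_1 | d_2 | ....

rank_ℚ(R)=2; free=3−2=1
SNF(R) diag = [3, 6] → torsion [3, 6]

Answer: M ≅ ℤ^1 ⊕ ℤ/3 ⊕ ℤ/6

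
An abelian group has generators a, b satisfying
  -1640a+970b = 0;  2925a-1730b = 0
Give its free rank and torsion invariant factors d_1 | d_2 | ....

Answer: M ≅ ℤ/5 ⊕ ℤ/10

Derivation:
rank_ℚ(R)=2; free=2−2=0
SNF(R) diag = [5, 10] → torsion [5, 10]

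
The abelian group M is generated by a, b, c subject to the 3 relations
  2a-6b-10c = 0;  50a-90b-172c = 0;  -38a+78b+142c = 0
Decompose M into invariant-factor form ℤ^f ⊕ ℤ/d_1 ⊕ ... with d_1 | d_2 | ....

Answer: M ≅ ℤ/2 ⊕ ℤ/6 ⊕ ℤ/12

Derivation:
rank_ℚ(R)=3; free=3−3=0
SNF(R) diag = [2, 6, 12] → torsion [2, 6, 12]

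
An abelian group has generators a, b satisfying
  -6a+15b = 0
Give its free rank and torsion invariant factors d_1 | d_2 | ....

rank_ℚ(R)=1; free=2−1=1
SNF(R) diag = [3] → torsion [3]

Answer: M ≅ ℤ^1 ⊕ ℤ/3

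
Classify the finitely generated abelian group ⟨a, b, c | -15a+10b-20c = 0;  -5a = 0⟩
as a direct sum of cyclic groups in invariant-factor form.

Answer: M ≅ ℤ^1 ⊕ ℤ/5 ⊕ ℤ/10

Derivation:
rank_ℚ(R)=2; free=3−2=1
SNF(R) diag = [5, 10] → torsion [5, 10]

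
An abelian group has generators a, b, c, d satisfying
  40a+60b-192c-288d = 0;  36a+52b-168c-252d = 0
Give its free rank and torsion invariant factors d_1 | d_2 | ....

rank_ℚ(R)=2; free=4−2=2
SNF(R) diag = [4, 4] → torsion [4, 4]

Answer: M ≅ ℤ^2 ⊕ ℤ/4 ⊕ ℤ/4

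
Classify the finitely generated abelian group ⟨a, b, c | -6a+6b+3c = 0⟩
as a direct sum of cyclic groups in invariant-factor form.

rank_ℚ(R)=1; free=3−1=2
SNF(R) diag = [3] → torsion [3]

Answer: M ≅ ℤ^2 ⊕ ℤ/3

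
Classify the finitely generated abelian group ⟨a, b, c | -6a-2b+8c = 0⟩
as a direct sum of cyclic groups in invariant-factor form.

Answer: M ≅ ℤ^2 ⊕ ℤ/2

Derivation:
rank_ℚ(R)=1; free=3−1=2
SNF(R) diag = [2] → torsion [2]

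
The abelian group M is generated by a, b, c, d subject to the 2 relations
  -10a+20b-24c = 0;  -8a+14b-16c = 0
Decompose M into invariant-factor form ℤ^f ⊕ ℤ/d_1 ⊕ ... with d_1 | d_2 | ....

rank_ℚ(R)=2; free=4−2=2
SNF(R) diag = [2, 2] → torsion [2, 2]

Answer: M ≅ ℤ^2 ⊕ ℤ/2 ⊕ ℤ/2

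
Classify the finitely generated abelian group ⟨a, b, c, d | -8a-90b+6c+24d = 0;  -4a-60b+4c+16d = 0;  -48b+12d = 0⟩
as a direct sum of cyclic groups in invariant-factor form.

rank_ℚ(R)=3; free=4−3=1
SNF(R) diag = [2, 4, 12] → torsion [2, 4, 12]

Answer: M ≅ ℤ^1 ⊕ ℤ/2 ⊕ ℤ/4 ⊕ ℤ/12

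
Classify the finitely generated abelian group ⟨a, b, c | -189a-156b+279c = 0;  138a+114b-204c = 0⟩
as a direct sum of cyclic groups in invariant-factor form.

Answer: M ≅ ℤ^1 ⊕ ℤ/3 ⊕ ℤ/6

Derivation:
rank_ℚ(R)=2; free=3−2=1
SNF(R) diag = [3, 6] → torsion [3, 6]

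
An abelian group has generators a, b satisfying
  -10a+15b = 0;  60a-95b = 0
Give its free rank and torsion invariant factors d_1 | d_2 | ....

Answer: M ≅ ℤ/5 ⊕ ℤ/10

Derivation:
rank_ℚ(R)=2; free=2−2=0
SNF(R) diag = [5, 10] → torsion [5, 10]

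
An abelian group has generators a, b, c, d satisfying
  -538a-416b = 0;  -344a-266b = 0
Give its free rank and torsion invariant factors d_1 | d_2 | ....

rank_ℚ(R)=2; free=4−2=2
SNF(R) diag = [2, 2] → torsion [2, 2]

Answer: M ≅ ℤ^2 ⊕ ℤ/2 ⊕ ℤ/2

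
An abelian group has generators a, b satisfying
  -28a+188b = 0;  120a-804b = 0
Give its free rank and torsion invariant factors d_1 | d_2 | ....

rank_ℚ(R)=2; free=2−2=0
SNF(R) diag = [4, 12] → torsion [4, 12]

Answer: M ≅ ℤ/4 ⊕ ℤ/12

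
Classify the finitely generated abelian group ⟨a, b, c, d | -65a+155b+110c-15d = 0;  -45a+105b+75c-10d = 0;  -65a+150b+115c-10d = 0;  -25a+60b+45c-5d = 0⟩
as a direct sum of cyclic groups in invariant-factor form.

rank_ℚ(R)=4; free=4−4=0
SNF(R) diag = [5, 5, 5, 5] → torsion [5, 5, 5, 5]

Answer: M ≅ ℤ/5 ⊕ ℤ/5 ⊕ ℤ/5 ⊕ ℤ/5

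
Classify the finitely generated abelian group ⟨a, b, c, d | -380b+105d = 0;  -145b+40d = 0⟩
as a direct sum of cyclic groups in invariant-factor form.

Answer: M ≅ ℤ^2 ⊕ ℤ/5 ⊕ ℤ/5

Derivation:
rank_ℚ(R)=2; free=4−2=2
SNF(R) diag = [5, 5] → torsion [5, 5]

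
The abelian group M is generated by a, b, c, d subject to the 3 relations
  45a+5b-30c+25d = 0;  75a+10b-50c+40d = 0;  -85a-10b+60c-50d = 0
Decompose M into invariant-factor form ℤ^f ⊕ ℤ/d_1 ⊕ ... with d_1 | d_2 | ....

rank_ℚ(R)=3; free=4−3=1
SNF(R) diag = [5, 5, 10] → torsion [5, 5, 10]

Answer: M ≅ ℤ^1 ⊕ ℤ/5 ⊕ ℤ/5 ⊕ ℤ/10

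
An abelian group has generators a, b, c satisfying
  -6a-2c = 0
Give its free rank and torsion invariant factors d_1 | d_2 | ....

rank_ℚ(R)=1; free=3−1=2
SNF(R) diag = [2] → torsion [2]

Answer: M ≅ ℤ^2 ⊕ ℤ/2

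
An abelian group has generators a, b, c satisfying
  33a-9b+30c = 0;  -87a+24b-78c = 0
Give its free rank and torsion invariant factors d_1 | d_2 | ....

Answer: M ≅ ℤ^1 ⊕ ℤ/3 ⊕ ℤ/3

Derivation:
rank_ℚ(R)=2; free=3−2=1
SNF(R) diag = [3, 3] → torsion [3, 3]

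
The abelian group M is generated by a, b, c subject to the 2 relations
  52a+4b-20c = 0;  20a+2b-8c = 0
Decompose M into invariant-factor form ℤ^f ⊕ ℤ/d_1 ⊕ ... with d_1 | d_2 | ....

rank_ℚ(R)=2; free=3−2=1
SNF(R) diag = [2, 4] → torsion [2, 4]

Answer: M ≅ ℤ^1 ⊕ ℤ/2 ⊕ ℤ/4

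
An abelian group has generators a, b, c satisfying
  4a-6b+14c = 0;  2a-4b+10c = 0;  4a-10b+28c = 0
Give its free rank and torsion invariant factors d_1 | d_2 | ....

Answer: M ≅ ℤ/2 ⊕ ℤ/2 ⊕ ℤ/2

Derivation:
rank_ℚ(R)=3; free=3−3=0
SNF(R) diag = [2, 2, 2] → torsion [2, 2, 2]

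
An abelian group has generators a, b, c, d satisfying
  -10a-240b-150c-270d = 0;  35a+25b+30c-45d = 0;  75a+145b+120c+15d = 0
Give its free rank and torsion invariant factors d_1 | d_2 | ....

Answer: M ≅ ℤ^1 ⊕ ℤ/5 ⊕ ℤ/10 ⊕ ℤ/30

Derivation:
rank_ℚ(R)=3; free=4−3=1
SNF(R) diag = [5, 10, 30] → torsion [5, 10, 30]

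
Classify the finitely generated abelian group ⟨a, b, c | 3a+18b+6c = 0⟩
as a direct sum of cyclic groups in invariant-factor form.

Answer: M ≅ ℤ^2 ⊕ ℤ/3

Derivation:
rank_ℚ(R)=1; free=3−1=2
SNF(R) diag = [3] → torsion [3]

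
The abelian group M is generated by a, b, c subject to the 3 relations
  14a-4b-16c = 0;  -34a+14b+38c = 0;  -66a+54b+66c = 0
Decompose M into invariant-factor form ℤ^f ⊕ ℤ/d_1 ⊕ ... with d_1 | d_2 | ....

rank_ℚ(R)=3; free=3−3=0
SNF(R) diag = [2, 6, 12] → torsion [2, 6, 12]

Answer: M ≅ ℤ/2 ⊕ ℤ/6 ⊕ ℤ/12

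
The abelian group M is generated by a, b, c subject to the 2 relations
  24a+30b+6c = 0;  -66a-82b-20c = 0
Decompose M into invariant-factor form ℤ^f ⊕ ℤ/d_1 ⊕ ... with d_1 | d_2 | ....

Answer: M ≅ ℤ^1 ⊕ ℤ/2 ⊕ ℤ/6

Derivation:
rank_ℚ(R)=2; free=3−2=1
SNF(R) diag = [2, 6] → torsion [2, 6]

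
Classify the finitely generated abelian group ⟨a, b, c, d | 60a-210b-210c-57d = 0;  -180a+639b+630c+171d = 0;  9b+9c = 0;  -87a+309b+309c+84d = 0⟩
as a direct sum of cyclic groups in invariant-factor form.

rank_ℚ(R)=4; free=4−4=0
SNF(R) diag = [3, 9, 9, 27] → torsion [3, 9, 9, 27]

Answer: M ≅ ℤ/3 ⊕ ℤ/9 ⊕ ℤ/9 ⊕ ℤ/27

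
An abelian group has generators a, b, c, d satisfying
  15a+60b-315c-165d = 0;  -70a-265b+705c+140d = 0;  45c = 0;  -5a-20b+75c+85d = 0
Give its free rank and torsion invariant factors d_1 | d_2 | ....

Answer: M ≅ ℤ/5 ⊕ ℤ/15 ⊕ ℤ/45 ⊕ ℤ/90

Derivation:
rank_ℚ(R)=4; free=4−4=0
SNF(R) diag = [5, 15, 45, 90] → torsion [5, 15, 45, 90]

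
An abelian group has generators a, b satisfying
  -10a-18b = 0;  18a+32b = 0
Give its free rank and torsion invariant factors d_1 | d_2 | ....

Answer: M ≅ ℤ/2 ⊕ ℤ/2

Derivation:
rank_ℚ(R)=2; free=2−2=0
SNF(R) diag = [2, 2] → torsion [2, 2]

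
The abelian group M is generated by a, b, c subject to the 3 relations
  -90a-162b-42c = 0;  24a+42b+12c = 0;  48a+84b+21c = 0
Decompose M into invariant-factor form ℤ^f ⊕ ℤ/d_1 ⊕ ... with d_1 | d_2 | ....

rank_ℚ(R)=3; free=3−3=0
SNF(R) diag = [3, 6, 18] → torsion [3, 6, 18]

Answer: M ≅ ℤ/3 ⊕ ℤ/6 ⊕ ℤ/18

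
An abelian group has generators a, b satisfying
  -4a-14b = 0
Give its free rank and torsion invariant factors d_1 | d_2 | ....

rank_ℚ(R)=1; free=2−1=1
SNF(R) diag = [2] → torsion [2]

Answer: M ≅ ℤ^1 ⊕ ℤ/2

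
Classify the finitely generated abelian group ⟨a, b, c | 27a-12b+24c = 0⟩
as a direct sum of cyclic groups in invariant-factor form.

Answer: M ≅ ℤ^2 ⊕ ℤ/3

Derivation:
rank_ℚ(R)=1; free=3−1=2
SNF(R) diag = [3] → torsion [3]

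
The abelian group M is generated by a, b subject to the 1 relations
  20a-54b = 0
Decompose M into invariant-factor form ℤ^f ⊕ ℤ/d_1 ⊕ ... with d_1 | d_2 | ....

rank_ℚ(R)=1; free=2−1=1
SNF(R) diag = [2] → torsion [2]

Answer: M ≅ ℤ^1 ⊕ ℤ/2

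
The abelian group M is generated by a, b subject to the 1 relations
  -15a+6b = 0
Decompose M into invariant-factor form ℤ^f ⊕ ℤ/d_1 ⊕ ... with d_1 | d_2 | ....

rank_ℚ(R)=1; free=2−1=1
SNF(R) diag = [3] → torsion [3]

Answer: M ≅ ℤ^1 ⊕ ℤ/3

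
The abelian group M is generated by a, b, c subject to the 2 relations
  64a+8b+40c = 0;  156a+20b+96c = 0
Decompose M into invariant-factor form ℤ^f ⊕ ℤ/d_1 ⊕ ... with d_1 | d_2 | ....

rank_ℚ(R)=2; free=3−2=1
SNF(R) diag = [4, 8] → torsion [4, 8]

Answer: M ≅ ℤ^1 ⊕ ℤ/4 ⊕ ℤ/8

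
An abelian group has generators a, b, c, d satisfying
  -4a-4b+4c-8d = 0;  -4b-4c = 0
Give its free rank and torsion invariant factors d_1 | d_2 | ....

rank_ℚ(R)=2; free=4−2=2
SNF(R) diag = [4, 4] → torsion [4, 4]

Answer: M ≅ ℤ^2 ⊕ ℤ/4 ⊕ ℤ/4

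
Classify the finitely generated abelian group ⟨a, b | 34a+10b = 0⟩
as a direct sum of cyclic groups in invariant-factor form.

rank_ℚ(R)=1; free=2−1=1
SNF(R) diag = [2] → torsion [2]

Answer: M ≅ ℤ^1 ⊕ ℤ/2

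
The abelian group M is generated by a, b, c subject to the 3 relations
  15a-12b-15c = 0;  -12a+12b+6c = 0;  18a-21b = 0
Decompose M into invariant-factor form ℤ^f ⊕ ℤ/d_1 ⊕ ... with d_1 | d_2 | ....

rank_ℚ(R)=3; free=3−3=0
SNF(R) diag = [3, 3, 6] → torsion [3, 3, 6]

Answer: M ≅ ℤ/3 ⊕ ℤ/3 ⊕ ℤ/6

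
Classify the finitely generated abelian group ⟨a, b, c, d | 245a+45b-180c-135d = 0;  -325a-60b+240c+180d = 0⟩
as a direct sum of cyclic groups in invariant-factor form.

Answer: M ≅ ℤ^2 ⊕ ℤ/5 ⊕ ℤ/15

Derivation:
rank_ℚ(R)=2; free=4−2=2
SNF(R) diag = [5, 15] → torsion [5, 15]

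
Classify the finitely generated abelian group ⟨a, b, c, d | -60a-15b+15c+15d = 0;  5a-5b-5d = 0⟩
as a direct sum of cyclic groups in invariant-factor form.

Answer: M ≅ ℤ^2 ⊕ ℤ/5 ⊕ ℤ/15

Derivation:
rank_ℚ(R)=2; free=4−2=2
SNF(R) diag = [5, 15] → torsion [5, 15]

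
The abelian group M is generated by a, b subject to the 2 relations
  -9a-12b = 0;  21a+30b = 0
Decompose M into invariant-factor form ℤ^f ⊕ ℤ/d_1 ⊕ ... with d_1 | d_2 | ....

rank_ℚ(R)=2; free=2−2=0
SNF(R) diag = [3, 6] → torsion [3, 6]

Answer: M ≅ ℤ/3 ⊕ ℤ/6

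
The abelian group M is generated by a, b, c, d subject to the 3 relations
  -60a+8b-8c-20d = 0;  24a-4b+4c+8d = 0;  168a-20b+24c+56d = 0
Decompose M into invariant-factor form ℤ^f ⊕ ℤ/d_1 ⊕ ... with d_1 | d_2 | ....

Answer: M ≅ ℤ^1 ⊕ ℤ/4 ⊕ ℤ/4 ⊕ ℤ/4

Derivation:
rank_ℚ(R)=3; free=4−3=1
SNF(R) diag = [4, 4, 4] → torsion [4, 4, 4]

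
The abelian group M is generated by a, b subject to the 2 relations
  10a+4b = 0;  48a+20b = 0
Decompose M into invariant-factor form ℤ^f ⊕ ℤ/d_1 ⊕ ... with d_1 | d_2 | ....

rank_ℚ(R)=2; free=2−2=0
SNF(R) diag = [2, 4] → torsion [2, 4]

Answer: M ≅ ℤ/2 ⊕ ℤ/4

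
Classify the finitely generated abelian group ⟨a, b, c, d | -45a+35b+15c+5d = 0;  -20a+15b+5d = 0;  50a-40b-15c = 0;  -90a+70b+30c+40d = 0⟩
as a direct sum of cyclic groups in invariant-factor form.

Answer: M ≅ ℤ/5 ⊕ ℤ/5 ⊕ ℤ/15 ⊕ ℤ/30

Derivation:
rank_ℚ(R)=4; free=4−4=0
SNF(R) diag = [5, 5, 15, 30] → torsion [5, 5, 15, 30]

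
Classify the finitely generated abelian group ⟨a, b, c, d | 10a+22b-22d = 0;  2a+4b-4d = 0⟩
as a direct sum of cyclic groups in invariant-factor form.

Answer: M ≅ ℤ^2 ⊕ ℤ/2 ⊕ ℤ/2

Derivation:
rank_ℚ(R)=2; free=4−2=2
SNF(R) diag = [2, 2] → torsion [2, 2]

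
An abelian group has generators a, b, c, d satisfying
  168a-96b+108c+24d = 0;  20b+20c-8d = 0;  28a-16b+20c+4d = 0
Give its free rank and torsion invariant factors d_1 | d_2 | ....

Answer: M ≅ ℤ^1 ⊕ ℤ/4 ⊕ ℤ/4 ⊕ ℤ/12

Derivation:
rank_ℚ(R)=3; free=4−3=1
SNF(R) diag = [4, 4, 12] → torsion [4, 4, 12]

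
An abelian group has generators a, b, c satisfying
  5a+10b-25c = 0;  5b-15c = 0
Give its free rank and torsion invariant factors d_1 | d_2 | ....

Answer: M ≅ ℤ^1 ⊕ ℤ/5 ⊕ ℤ/5

Derivation:
rank_ℚ(R)=2; free=3−2=1
SNF(R) diag = [5, 5] → torsion [5, 5]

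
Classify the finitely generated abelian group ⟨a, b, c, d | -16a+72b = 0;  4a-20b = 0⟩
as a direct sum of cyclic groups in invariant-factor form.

Answer: M ≅ ℤ^2 ⊕ ℤ/4 ⊕ ℤ/8

Derivation:
rank_ℚ(R)=2; free=4−2=2
SNF(R) diag = [4, 8] → torsion [4, 8]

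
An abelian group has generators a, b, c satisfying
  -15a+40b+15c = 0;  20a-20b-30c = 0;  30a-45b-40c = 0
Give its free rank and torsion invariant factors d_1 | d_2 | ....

Answer: M ≅ ℤ/5 ⊕ ℤ/5 ⊕ ℤ/10

Derivation:
rank_ℚ(R)=3; free=3−3=0
SNF(R) diag = [5, 5, 10] → torsion [5, 5, 10]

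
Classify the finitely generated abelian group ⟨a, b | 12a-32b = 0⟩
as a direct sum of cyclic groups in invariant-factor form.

rank_ℚ(R)=1; free=2−1=1
SNF(R) diag = [4] → torsion [4]

Answer: M ≅ ℤ^1 ⊕ ℤ/4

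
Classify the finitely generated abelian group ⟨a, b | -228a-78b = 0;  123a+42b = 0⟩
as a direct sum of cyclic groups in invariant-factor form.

Answer: M ≅ ℤ/3 ⊕ ℤ/6

Derivation:
rank_ℚ(R)=2; free=2−2=0
SNF(R) diag = [3, 6] → torsion [3, 6]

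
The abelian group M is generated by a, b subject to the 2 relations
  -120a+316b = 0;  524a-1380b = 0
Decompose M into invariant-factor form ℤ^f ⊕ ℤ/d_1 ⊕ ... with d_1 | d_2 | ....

rank_ℚ(R)=2; free=2−2=0
SNF(R) diag = [4, 4] → torsion [4, 4]

Answer: M ≅ ℤ/4 ⊕ ℤ/4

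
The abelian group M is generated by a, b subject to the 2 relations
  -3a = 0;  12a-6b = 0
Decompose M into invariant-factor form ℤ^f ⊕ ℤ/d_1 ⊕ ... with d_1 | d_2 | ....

rank_ℚ(R)=2; free=2−2=0
SNF(R) diag = [3, 6] → torsion [3, 6]

Answer: M ≅ ℤ/3 ⊕ ℤ/6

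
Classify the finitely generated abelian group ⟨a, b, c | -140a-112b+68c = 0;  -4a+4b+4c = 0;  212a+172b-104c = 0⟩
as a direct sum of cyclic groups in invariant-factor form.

rank_ℚ(R)=3; free=3−3=0
SNF(R) diag = [4, 12, 36] → torsion [4, 12, 36]

Answer: M ≅ ℤ/4 ⊕ ℤ/12 ⊕ ℤ/36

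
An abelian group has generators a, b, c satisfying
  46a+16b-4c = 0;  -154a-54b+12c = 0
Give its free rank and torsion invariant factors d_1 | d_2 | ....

Answer: M ≅ ℤ^1 ⊕ ℤ/2 ⊕ ℤ/2

Derivation:
rank_ℚ(R)=2; free=3−2=1
SNF(R) diag = [2, 2] → torsion [2, 2]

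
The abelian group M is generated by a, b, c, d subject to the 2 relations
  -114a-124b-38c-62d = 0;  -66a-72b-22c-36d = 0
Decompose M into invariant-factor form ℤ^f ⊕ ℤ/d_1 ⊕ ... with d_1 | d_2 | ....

Answer: M ≅ ℤ^2 ⊕ ℤ/2 ⊕ ℤ/2

Derivation:
rank_ℚ(R)=2; free=4−2=2
SNF(R) diag = [2, 2] → torsion [2, 2]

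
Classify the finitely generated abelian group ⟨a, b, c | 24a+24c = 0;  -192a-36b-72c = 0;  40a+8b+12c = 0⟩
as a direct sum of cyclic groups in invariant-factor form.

rank_ℚ(R)=3; free=3−3=0
SNF(R) diag = [4, 12, 24] → torsion [4, 12, 24]

Answer: M ≅ ℤ/4 ⊕ ℤ/12 ⊕ ℤ/24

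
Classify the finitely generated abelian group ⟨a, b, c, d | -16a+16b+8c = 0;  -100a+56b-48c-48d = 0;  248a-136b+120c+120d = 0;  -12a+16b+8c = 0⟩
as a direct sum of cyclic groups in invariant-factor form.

rank_ℚ(R)=4; free=4−4=0
SNF(R) diag = [4, 8, 8, 24] → torsion [4, 8, 8, 24]

Answer: M ≅ ℤ/4 ⊕ ℤ/8 ⊕ ℤ/8 ⊕ ℤ/24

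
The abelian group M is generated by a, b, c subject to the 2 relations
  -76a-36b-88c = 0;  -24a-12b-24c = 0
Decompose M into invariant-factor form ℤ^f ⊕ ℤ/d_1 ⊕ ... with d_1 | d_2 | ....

Answer: M ≅ ℤ^1 ⊕ ℤ/4 ⊕ ℤ/12

Derivation:
rank_ℚ(R)=2; free=3−2=1
SNF(R) diag = [4, 12] → torsion [4, 12]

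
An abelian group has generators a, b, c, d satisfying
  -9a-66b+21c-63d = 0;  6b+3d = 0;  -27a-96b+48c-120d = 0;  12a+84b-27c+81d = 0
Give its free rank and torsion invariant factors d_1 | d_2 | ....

Answer: M ≅ ℤ/3 ⊕ ℤ/3 ⊕ ℤ/3 ⊕ ℤ/6

Derivation:
rank_ℚ(R)=4; free=4−4=0
SNF(R) diag = [3, 3, 3, 6] → torsion [3, 3, 3, 6]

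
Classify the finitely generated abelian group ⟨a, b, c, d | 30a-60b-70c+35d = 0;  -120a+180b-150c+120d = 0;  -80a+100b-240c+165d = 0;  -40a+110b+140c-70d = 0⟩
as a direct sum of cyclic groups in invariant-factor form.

Answer: M ≅ ℤ/5 ⊕ ℤ/10 ⊕ ℤ/30 ⊕ ℤ/90

Derivation:
rank_ℚ(R)=4; free=4−4=0
SNF(R) diag = [5, 10, 30, 90] → torsion [5, 10, 30, 90]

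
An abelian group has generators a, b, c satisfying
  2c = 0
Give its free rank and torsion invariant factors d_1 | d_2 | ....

rank_ℚ(R)=1; free=3−1=2
SNF(R) diag = [2] → torsion [2]

Answer: M ≅ ℤ^2 ⊕ ℤ/2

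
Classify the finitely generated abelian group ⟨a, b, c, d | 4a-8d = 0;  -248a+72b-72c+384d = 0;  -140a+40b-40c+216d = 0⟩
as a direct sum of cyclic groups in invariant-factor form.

rank_ℚ(R)=3; free=4−3=1
SNF(R) diag = [4, 8, 16] → torsion [4, 8, 16]

Answer: M ≅ ℤ^1 ⊕ ℤ/4 ⊕ ℤ/8 ⊕ ℤ/16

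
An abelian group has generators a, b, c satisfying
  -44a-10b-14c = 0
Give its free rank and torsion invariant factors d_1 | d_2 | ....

rank_ℚ(R)=1; free=3−1=2
SNF(R) diag = [2] → torsion [2]

Answer: M ≅ ℤ^2 ⊕ ℤ/2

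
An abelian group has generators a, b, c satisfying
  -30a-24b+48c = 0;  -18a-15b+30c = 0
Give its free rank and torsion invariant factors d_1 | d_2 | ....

Answer: M ≅ ℤ^1 ⊕ ℤ/3 ⊕ ℤ/6

Derivation:
rank_ℚ(R)=2; free=3−2=1
SNF(R) diag = [3, 6] → torsion [3, 6]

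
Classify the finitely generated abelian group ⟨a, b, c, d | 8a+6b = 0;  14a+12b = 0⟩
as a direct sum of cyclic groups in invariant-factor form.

rank_ℚ(R)=2; free=4−2=2
SNF(R) diag = [2, 6] → torsion [2, 6]

Answer: M ≅ ℤ^2 ⊕ ℤ/2 ⊕ ℤ/6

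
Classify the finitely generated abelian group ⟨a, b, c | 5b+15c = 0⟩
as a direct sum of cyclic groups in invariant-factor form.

Answer: M ≅ ℤ^2 ⊕ ℤ/5

Derivation:
rank_ℚ(R)=1; free=3−1=2
SNF(R) diag = [5] → torsion [5]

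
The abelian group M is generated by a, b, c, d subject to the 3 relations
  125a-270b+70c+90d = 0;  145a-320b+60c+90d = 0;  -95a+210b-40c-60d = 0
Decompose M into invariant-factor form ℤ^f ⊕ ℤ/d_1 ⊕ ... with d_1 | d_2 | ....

rank_ℚ(R)=3; free=4−3=1
SNF(R) diag = [5, 10, 30] → torsion [5, 10, 30]

Answer: M ≅ ℤ^1 ⊕ ℤ/5 ⊕ ℤ/10 ⊕ ℤ/30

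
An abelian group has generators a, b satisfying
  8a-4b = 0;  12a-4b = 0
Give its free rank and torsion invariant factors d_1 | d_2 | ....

Answer: M ≅ ℤ/4 ⊕ ℤ/4

Derivation:
rank_ℚ(R)=2; free=2−2=0
SNF(R) diag = [4, 4] → torsion [4, 4]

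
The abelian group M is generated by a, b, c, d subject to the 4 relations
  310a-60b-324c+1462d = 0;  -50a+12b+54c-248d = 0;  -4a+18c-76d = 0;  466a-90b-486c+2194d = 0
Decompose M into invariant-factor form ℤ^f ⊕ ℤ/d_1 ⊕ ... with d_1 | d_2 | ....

Answer: M ≅ ℤ/2 ⊕ ℤ/6 ⊕ ℤ/18 ⊕ ℤ/54

Derivation:
rank_ℚ(R)=4; free=4−4=0
SNF(R) diag = [2, 6, 18, 54] → torsion [2, 6, 18, 54]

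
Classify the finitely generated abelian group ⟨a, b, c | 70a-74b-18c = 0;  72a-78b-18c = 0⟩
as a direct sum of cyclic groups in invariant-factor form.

Answer: M ≅ ℤ^1 ⊕ ℤ/2 ⊕ ℤ/6

Derivation:
rank_ℚ(R)=2; free=3−2=1
SNF(R) diag = [2, 6] → torsion [2, 6]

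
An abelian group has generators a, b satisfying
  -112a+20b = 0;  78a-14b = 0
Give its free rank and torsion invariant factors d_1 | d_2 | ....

Answer: M ≅ ℤ/2 ⊕ ℤ/4

Derivation:
rank_ℚ(R)=2; free=2−2=0
SNF(R) diag = [2, 4] → torsion [2, 4]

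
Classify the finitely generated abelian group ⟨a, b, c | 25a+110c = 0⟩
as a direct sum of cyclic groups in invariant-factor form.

rank_ℚ(R)=1; free=3−1=2
SNF(R) diag = [5] → torsion [5]

Answer: M ≅ ℤ^2 ⊕ ℤ/5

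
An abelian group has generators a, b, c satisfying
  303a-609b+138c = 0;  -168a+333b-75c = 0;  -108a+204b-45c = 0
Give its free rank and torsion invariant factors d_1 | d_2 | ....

Answer: M ≅ ℤ/3 ⊕ ℤ/3 ⊕ ℤ/9

Derivation:
rank_ℚ(R)=3; free=3−3=0
SNF(R) diag = [3, 3, 9] → torsion [3, 3, 9]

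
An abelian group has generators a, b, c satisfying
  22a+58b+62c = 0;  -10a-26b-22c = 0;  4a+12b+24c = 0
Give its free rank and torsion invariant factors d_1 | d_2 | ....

rank_ℚ(R)=3; free=3−3=0
SNF(R) diag = [2, 4, 12] → torsion [2, 4, 12]

Answer: M ≅ ℤ/2 ⊕ ℤ/4 ⊕ ℤ/12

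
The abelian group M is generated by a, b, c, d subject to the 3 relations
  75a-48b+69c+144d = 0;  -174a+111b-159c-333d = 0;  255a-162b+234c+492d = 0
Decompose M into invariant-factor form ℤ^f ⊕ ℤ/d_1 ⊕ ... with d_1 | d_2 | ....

rank_ℚ(R)=3; free=4−3=1
SNF(R) diag = [3, 3, 9] → torsion [3, 3, 9]

Answer: M ≅ ℤ^1 ⊕ ℤ/3 ⊕ ℤ/3 ⊕ ℤ/9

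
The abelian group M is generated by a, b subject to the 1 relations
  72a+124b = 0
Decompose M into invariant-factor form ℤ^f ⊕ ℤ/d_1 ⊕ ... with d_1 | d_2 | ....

Answer: M ≅ ℤ^1 ⊕ ℤ/4

Derivation:
rank_ℚ(R)=1; free=2−1=1
SNF(R) diag = [4] → torsion [4]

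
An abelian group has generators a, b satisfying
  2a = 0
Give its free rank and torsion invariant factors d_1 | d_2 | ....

rank_ℚ(R)=1; free=2−1=1
SNF(R) diag = [2] → torsion [2]

Answer: M ≅ ℤ^1 ⊕ ℤ/2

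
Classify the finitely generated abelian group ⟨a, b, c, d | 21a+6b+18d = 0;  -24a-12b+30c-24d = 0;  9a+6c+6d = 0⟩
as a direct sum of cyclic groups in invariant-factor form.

rank_ℚ(R)=3; free=4−3=1
SNF(R) diag = [3, 6, 18] → torsion [3, 6, 18]

Answer: M ≅ ℤ^1 ⊕ ℤ/3 ⊕ ℤ/6 ⊕ ℤ/18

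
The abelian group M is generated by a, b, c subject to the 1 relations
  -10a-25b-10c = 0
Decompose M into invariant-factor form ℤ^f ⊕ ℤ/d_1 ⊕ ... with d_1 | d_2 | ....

Answer: M ≅ ℤ^2 ⊕ ℤ/5

Derivation:
rank_ℚ(R)=1; free=3−1=2
SNF(R) diag = [5] → torsion [5]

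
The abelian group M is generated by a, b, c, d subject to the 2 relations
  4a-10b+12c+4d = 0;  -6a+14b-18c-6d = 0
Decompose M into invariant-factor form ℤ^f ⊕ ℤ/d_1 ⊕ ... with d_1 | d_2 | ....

Answer: M ≅ ℤ^2 ⊕ ℤ/2 ⊕ ℤ/2

Derivation:
rank_ℚ(R)=2; free=4−2=2
SNF(R) diag = [2, 2] → torsion [2, 2]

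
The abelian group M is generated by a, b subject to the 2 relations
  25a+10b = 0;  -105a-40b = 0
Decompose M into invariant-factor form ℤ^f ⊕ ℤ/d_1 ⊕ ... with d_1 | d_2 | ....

rank_ℚ(R)=2; free=2−2=0
SNF(R) diag = [5, 10] → torsion [5, 10]

Answer: M ≅ ℤ/5 ⊕ ℤ/10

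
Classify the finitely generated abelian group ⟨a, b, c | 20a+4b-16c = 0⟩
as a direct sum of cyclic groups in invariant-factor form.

rank_ℚ(R)=1; free=3−1=2
SNF(R) diag = [4] → torsion [4]

Answer: M ≅ ℤ^2 ⊕ ℤ/4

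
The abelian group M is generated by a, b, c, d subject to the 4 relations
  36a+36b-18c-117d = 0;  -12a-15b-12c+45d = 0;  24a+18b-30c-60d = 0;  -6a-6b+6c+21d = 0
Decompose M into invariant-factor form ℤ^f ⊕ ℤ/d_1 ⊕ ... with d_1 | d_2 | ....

rank_ℚ(R)=4; free=4−4=0
SNF(R) diag = [3, 3, 6, 18] → torsion [3, 3, 6, 18]

Answer: M ≅ ℤ/3 ⊕ ℤ/3 ⊕ ℤ/6 ⊕ ℤ/18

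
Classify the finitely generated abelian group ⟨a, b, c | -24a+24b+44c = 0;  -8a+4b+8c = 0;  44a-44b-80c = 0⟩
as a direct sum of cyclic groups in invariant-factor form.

rank_ℚ(R)=3; free=3−3=0
SNF(R) diag = [4, 4, 4] → torsion [4, 4, 4]

Answer: M ≅ ℤ/4 ⊕ ℤ/4 ⊕ ℤ/4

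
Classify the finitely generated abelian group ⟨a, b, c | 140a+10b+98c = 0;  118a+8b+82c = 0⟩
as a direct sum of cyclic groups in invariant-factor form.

Answer: M ≅ ℤ^1 ⊕ ℤ/2 ⊕ ℤ/6

Derivation:
rank_ℚ(R)=2; free=3−2=1
SNF(R) diag = [2, 6] → torsion [2, 6]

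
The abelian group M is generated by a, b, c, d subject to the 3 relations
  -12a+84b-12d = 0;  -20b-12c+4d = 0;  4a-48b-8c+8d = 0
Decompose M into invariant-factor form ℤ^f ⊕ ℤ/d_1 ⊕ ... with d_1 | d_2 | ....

Answer: M ≅ ℤ^1 ⊕ ℤ/4 ⊕ ℤ/4 ⊕ ℤ/12

Derivation:
rank_ℚ(R)=3; free=4−3=1
SNF(R) diag = [4, 4, 12] → torsion [4, 4, 12]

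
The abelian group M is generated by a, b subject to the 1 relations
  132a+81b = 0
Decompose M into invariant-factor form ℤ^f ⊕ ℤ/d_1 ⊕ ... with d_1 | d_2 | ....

rank_ℚ(R)=1; free=2−1=1
SNF(R) diag = [3] → torsion [3]

Answer: M ≅ ℤ^1 ⊕ ℤ/3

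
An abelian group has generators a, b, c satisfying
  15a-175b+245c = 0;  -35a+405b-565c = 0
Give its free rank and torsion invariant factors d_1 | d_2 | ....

rank_ℚ(R)=2; free=3−2=1
SNF(R) diag = [5, 10] → torsion [5, 10]

Answer: M ≅ ℤ^1 ⊕ ℤ/5 ⊕ ℤ/10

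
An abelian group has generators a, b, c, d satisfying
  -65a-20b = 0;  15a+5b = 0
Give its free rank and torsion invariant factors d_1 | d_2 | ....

rank_ℚ(R)=2; free=4−2=2
SNF(R) diag = [5, 5] → torsion [5, 5]

Answer: M ≅ ℤ^2 ⊕ ℤ/5 ⊕ ℤ/5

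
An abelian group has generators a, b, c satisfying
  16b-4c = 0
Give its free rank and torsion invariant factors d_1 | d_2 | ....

rank_ℚ(R)=1; free=3−1=2
SNF(R) diag = [4] → torsion [4]

Answer: M ≅ ℤ^2 ⊕ ℤ/4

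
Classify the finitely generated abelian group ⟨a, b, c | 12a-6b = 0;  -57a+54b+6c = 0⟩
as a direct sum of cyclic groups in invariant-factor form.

rank_ℚ(R)=2; free=3−2=1
SNF(R) diag = [3, 6] → torsion [3, 6]

Answer: M ≅ ℤ^1 ⊕ ℤ/3 ⊕ ℤ/6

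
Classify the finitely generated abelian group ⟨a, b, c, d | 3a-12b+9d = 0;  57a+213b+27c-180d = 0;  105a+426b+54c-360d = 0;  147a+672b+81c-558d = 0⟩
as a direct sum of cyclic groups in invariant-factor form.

rank_ℚ(R)=4; free=4−4=0
SNF(R) diag = [3, 9, 27, 27] → torsion [3, 9, 27, 27]

Answer: M ≅ ℤ/3 ⊕ ℤ/9 ⊕ ℤ/27 ⊕ ℤ/27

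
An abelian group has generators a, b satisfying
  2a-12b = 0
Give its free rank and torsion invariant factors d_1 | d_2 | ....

Answer: M ≅ ℤ^1 ⊕ ℤ/2

Derivation:
rank_ℚ(R)=1; free=2−1=1
SNF(R) diag = [2] → torsion [2]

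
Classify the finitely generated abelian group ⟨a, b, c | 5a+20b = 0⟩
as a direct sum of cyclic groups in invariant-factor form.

Answer: M ≅ ℤ^2 ⊕ ℤ/5

Derivation:
rank_ℚ(R)=1; free=3−1=2
SNF(R) diag = [5] → torsion [5]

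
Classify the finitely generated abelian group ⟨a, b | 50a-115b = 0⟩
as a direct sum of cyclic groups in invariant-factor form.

rank_ℚ(R)=1; free=2−1=1
SNF(R) diag = [5] → torsion [5]

Answer: M ≅ ℤ^1 ⊕ ℤ/5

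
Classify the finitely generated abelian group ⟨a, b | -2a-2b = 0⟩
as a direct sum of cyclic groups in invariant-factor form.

rank_ℚ(R)=1; free=2−1=1
SNF(R) diag = [2] → torsion [2]

Answer: M ≅ ℤ^1 ⊕ ℤ/2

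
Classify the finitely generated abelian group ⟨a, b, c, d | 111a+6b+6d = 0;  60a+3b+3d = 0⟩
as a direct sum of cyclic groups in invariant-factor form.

Answer: M ≅ ℤ^2 ⊕ ℤ/3 ⊕ ℤ/9

Derivation:
rank_ℚ(R)=2; free=4−2=2
SNF(R) diag = [3, 9] → torsion [3, 9]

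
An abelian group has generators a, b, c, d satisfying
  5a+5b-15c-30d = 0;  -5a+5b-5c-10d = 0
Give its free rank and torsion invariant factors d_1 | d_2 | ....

rank_ℚ(R)=2; free=4−2=2
SNF(R) diag = [5, 10] → torsion [5, 10]

Answer: M ≅ ℤ^2 ⊕ ℤ/5 ⊕ ℤ/10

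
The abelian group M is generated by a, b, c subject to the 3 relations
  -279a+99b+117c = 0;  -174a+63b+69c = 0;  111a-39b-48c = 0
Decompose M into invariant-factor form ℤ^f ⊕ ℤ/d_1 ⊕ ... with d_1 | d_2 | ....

Answer: M ≅ ℤ/3 ⊕ ℤ/3 ⊕ ℤ/9

Derivation:
rank_ℚ(R)=3; free=3−3=0
SNF(R) diag = [3, 3, 9] → torsion [3, 3, 9]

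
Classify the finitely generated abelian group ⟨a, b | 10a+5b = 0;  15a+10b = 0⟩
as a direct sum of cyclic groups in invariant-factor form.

Answer: M ≅ ℤ/5 ⊕ ℤ/5

Derivation:
rank_ℚ(R)=2; free=2−2=0
SNF(R) diag = [5, 5] → torsion [5, 5]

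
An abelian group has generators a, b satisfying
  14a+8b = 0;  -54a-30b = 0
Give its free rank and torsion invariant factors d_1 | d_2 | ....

Answer: M ≅ ℤ/2 ⊕ ℤ/6

Derivation:
rank_ℚ(R)=2; free=2−2=0
SNF(R) diag = [2, 6] → torsion [2, 6]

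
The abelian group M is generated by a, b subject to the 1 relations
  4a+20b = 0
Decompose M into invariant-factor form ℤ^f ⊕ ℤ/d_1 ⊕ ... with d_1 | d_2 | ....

Answer: M ≅ ℤ^1 ⊕ ℤ/4

Derivation:
rank_ℚ(R)=1; free=2−1=1
SNF(R) diag = [4] → torsion [4]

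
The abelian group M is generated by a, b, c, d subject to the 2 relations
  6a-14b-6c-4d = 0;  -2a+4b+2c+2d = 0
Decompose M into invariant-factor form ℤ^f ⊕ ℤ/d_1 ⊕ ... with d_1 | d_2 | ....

rank_ℚ(R)=2; free=4−2=2
SNF(R) diag = [2, 2] → torsion [2, 2]

Answer: M ≅ ℤ^2 ⊕ ℤ/2 ⊕ ℤ/2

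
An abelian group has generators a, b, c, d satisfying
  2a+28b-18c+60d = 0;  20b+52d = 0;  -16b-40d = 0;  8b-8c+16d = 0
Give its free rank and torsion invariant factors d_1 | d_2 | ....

rank_ℚ(R)=4; free=4−4=0
SNF(R) diag = [2, 4, 8, 8] → torsion [2, 4, 8, 8]

Answer: M ≅ ℤ/2 ⊕ ℤ/4 ⊕ ℤ/8 ⊕ ℤ/8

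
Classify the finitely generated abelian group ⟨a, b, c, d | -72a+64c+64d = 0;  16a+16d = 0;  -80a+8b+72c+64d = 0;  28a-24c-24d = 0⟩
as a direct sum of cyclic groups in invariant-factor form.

Answer: M ≅ ℤ/4 ⊕ ℤ/8 ⊕ ℤ/16 ⊕ ℤ/16

Derivation:
rank_ℚ(R)=4; free=4−4=0
SNF(R) diag = [4, 8, 16, 16] → torsion [4, 8, 16, 16]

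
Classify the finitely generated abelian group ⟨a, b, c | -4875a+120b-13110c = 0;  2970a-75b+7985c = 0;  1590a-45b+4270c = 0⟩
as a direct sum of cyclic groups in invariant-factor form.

Answer: M ≅ ℤ/5 ⊕ ℤ/15 ⊕ ℤ/45

Derivation:
rank_ℚ(R)=3; free=3−3=0
SNF(R) diag = [5, 15, 45] → torsion [5, 15, 45]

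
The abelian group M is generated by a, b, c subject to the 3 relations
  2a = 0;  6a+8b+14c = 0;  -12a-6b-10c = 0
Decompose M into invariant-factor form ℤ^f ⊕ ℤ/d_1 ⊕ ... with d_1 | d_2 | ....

rank_ℚ(R)=3; free=3−3=0
SNF(R) diag = [2, 2, 2] → torsion [2, 2, 2]

Answer: M ≅ ℤ/2 ⊕ ℤ/2 ⊕ ℤ/2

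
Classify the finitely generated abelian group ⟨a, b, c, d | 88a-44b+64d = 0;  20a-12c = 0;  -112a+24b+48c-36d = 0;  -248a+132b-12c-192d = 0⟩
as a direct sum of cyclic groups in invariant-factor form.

rank_ℚ(R)=4; free=4−4=0
SNF(R) diag = [4, 4, 12, 12] → torsion [4, 4, 12, 12]

Answer: M ≅ ℤ/4 ⊕ ℤ/4 ⊕ ℤ/12 ⊕ ℤ/12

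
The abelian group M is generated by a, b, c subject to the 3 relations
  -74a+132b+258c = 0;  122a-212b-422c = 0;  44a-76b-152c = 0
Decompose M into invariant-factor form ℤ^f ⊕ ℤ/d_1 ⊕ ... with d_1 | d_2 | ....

rank_ℚ(R)=3; free=3−3=0
SNF(R) diag = [2, 4, 4] → torsion [2, 4, 4]

Answer: M ≅ ℤ/2 ⊕ ℤ/4 ⊕ ℤ/4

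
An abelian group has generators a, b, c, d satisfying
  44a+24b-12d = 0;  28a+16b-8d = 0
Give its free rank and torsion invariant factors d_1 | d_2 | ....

rank_ℚ(R)=2; free=4−2=2
SNF(R) diag = [4, 4] → torsion [4, 4]

Answer: M ≅ ℤ^2 ⊕ ℤ/4 ⊕ ℤ/4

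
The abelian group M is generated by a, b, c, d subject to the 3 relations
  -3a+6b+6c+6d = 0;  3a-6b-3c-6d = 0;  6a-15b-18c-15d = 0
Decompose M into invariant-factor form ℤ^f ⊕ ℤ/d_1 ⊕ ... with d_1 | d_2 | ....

Answer: M ≅ ℤ^1 ⊕ ℤ/3 ⊕ ℤ/3 ⊕ ℤ/3

Derivation:
rank_ℚ(R)=3; free=4−3=1
SNF(R) diag = [3, 3, 3] → torsion [3, 3, 3]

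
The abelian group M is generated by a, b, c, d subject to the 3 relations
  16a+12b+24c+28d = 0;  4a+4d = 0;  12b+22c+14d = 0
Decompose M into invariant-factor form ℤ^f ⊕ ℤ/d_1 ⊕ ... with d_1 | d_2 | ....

rank_ℚ(R)=3; free=4−3=1
SNF(R) diag = [2, 4, 12] → torsion [2, 4, 12]

Answer: M ≅ ℤ^1 ⊕ ℤ/2 ⊕ ℤ/4 ⊕ ℤ/12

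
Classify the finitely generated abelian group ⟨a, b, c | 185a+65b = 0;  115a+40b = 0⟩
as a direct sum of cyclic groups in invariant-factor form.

rank_ℚ(R)=2; free=3−2=1
SNF(R) diag = [5, 15] → torsion [5, 15]

Answer: M ≅ ℤ^1 ⊕ ℤ/5 ⊕ ℤ/15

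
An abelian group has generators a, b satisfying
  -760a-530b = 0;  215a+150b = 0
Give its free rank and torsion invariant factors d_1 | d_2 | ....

rank_ℚ(R)=2; free=2−2=0
SNF(R) diag = [5, 10] → torsion [5, 10]

Answer: M ≅ ℤ/5 ⊕ ℤ/10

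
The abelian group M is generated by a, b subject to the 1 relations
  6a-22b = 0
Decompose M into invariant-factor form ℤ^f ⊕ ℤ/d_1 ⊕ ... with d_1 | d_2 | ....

Answer: M ≅ ℤ^1 ⊕ ℤ/2

Derivation:
rank_ℚ(R)=1; free=2−1=1
SNF(R) diag = [2] → torsion [2]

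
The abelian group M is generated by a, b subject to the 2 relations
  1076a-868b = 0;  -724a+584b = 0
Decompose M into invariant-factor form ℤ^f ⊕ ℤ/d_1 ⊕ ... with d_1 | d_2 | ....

Answer: M ≅ ℤ/4 ⊕ ℤ/12

Derivation:
rank_ℚ(R)=2; free=2−2=0
SNF(R) diag = [4, 12] → torsion [4, 12]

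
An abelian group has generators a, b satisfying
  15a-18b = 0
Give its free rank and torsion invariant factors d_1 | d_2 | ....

Answer: M ≅ ℤ^1 ⊕ ℤ/3

Derivation:
rank_ℚ(R)=1; free=2−1=1
SNF(R) diag = [3] → torsion [3]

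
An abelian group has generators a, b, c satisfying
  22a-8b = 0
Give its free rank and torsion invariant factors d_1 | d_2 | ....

Answer: M ≅ ℤ^2 ⊕ ℤ/2

Derivation:
rank_ℚ(R)=1; free=3−1=2
SNF(R) diag = [2] → torsion [2]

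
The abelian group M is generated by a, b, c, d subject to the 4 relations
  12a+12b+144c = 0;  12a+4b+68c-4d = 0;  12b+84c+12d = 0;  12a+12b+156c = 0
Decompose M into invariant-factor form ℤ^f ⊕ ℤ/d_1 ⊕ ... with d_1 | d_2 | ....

Answer: M ≅ ℤ/4 ⊕ ℤ/12 ⊕ ℤ/12 ⊕ ℤ/12

Derivation:
rank_ℚ(R)=4; free=4−4=0
SNF(R) diag = [4, 12, 12, 12] → torsion [4, 12, 12, 12]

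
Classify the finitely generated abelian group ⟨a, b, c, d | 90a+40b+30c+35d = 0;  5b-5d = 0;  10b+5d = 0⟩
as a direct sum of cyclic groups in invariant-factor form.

rank_ℚ(R)=3; free=4−3=1
SNF(R) diag = [5, 15, 30] → torsion [5, 15, 30]

Answer: M ≅ ℤ^1 ⊕ ℤ/5 ⊕ ℤ/15 ⊕ ℤ/30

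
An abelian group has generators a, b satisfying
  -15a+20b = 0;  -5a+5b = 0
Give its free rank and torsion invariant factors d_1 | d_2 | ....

rank_ℚ(R)=2; free=2−2=0
SNF(R) diag = [5, 5] → torsion [5, 5]

Answer: M ≅ ℤ/5 ⊕ ℤ/5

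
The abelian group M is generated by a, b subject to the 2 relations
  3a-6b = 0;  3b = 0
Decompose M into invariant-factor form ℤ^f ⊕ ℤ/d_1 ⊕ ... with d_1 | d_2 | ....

Answer: M ≅ ℤ/3 ⊕ ℤ/3

Derivation:
rank_ℚ(R)=2; free=2−2=0
SNF(R) diag = [3, 3] → torsion [3, 3]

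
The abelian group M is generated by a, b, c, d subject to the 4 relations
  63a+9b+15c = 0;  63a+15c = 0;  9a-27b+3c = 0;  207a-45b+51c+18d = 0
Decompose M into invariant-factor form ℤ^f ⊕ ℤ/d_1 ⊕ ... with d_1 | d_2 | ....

rank_ℚ(R)=4; free=4−4=0
SNF(R) diag = [3, 9, 18, 18] → torsion [3, 9, 18, 18]

Answer: M ≅ ℤ/3 ⊕ ℤ/9 ⊕ ℤ/18 ⊕ ℤ/18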